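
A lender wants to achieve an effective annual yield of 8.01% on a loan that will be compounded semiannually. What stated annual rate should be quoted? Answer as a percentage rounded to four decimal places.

7.8557%

(1 + r/2)^2 − 1 = 0.0801, so 1 + r/2 = 1.0801^(1/2).
r/2 = 0.039279, so r = 0.078557 = 7.8557%.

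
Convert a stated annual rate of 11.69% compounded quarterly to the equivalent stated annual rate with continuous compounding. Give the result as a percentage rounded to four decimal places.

EAR = (1 + 0.1169/4)^4 − 1 = 0.122125.
Equivalent continuous rate: r = ln(1 + 0.122125) = 0.115224 = 11.5224%.

11.5224%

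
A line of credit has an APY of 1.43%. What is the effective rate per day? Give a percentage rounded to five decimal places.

The per-day rate i satisfies (1 + i)^365 = 1 + 0.0143.
i = 1.0143^(1/365) − 1 = 0.0000389 = 0.00389%.

0.00389%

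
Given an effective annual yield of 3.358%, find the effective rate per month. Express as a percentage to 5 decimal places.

The per-month rate i satisfies (1 + i)^12 = 1 + 0.03358.
i = 1.03358^(1/12) − 1 = 0.0027562 = 0.27562%.

0.27562%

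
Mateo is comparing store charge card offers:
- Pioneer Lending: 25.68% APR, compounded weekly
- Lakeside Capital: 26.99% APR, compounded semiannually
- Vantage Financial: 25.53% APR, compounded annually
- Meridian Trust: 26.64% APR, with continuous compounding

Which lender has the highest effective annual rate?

Meridian Trust

Pioneer Lending: (1 + 0.2568/52)^52 − 1 = 29.197%
Lakeside Capital: (1 + 0.2699/2)^2 − 1 = 28.811%
Vantage Financial: compounded annually, EAR = 25.530%
Meridian Trust: e^0.2664 − 1 = 30.526%
The highest effective annual rate is Meridian Trust at 30.526%.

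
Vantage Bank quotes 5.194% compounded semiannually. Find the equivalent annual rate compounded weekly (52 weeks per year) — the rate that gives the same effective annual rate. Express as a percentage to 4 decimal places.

EAR = (1 + 0.05194/2)^2 − 1 = 0.052614.
Solve (1 + r/52)^52 = 1.052614: r/52 = 1.052614^(1/52) − 1 = 0.000987, so r = 0.051302 = 5.1302%.

5.1302%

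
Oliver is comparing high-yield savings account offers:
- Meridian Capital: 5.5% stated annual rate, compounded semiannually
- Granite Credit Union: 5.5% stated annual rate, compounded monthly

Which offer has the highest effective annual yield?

Granite Credit Union

Meridian Capital: (1 + 0.055/2)^2 − 1 = 5.576%
Granite Credit Union: (1 + 0.055/12)^12 − 1 = 5.641%
The highest effective annual rate is Granite Credit Union at 5.641%.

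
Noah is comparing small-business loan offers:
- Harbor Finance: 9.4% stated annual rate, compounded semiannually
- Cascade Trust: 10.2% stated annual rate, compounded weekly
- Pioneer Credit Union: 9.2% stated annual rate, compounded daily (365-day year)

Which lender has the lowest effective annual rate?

Harbor Finance

Harbor Finance: (1 + 0.094/2)^2 − 1 = 9.621%
Cascade Trust: (1 + 0.102/52)^52 − 1 = 10.727%
Pioneer Credit Union: (1 + 0.092/365)^365 − 1 = 9.635%
The lowest effective annual rate is Harbor Finance at 9.621%.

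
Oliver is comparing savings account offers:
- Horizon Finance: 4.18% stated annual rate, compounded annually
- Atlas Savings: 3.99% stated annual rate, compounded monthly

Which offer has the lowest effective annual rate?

Atlas Savings

Horizon Finance: compounded annually, EAR = 4.180%
Atlas Savings: (1 + 0.0399/12)^12 − 1 = 4.064%
The lowest effective annual rate is Atlas Savings at 4.064%.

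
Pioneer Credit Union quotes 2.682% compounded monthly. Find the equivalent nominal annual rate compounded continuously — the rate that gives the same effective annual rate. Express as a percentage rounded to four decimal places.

2.6790%

EAR = (1 + 0.02682/12)^12 − 1 = 0.027152.
Equivalent continuous rate: r = ln(1 + 0.027152) = 0.026790 = 2.6790%.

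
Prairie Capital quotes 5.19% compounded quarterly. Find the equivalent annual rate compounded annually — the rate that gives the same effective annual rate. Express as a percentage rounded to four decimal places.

5.2919%

EAR = (1 + 0.0519/4)^4 − 1 = 0.052919.
Compounded annually, the equivalent nominal rate is the EAR itself: 5.2919%.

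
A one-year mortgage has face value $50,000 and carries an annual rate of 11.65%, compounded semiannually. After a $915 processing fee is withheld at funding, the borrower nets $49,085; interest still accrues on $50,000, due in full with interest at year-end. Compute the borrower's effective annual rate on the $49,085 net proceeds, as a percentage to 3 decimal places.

14.077%

Amount owed after one year: 50,000 × (1 + 0.1165/2)^2 = 50,000 × 1.119893 = $55,994.65.
Effective rate on net proceeds: 55,994.65 / 49,085 − 1 = 0.140769 = 14.077%.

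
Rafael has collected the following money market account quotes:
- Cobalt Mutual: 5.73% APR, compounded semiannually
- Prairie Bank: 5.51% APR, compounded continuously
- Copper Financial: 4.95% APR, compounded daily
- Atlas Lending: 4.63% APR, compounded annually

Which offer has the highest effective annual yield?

Cobalt Mutual: (1 + 0.0573/2)^2 − 1 = 5.812%
Prairie Bank: e^0.0551 − 1 = 5.665%
Copper Financial: (1 + 0.0495/365)^365 − 1 = 5.074%
Atlas Lending: compounded annually, EAR = 4.630%
The highest effective annual rate is Cobalt Mutual at 5.812%.

Cobalt Mutual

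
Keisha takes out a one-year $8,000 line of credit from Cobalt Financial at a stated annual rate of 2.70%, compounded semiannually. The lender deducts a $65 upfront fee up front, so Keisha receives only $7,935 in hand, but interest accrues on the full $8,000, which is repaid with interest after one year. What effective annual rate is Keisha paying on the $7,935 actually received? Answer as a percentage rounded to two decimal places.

Amount owed after one year: 8,000 × (1 + 0.0270/2)^2 = 8,000 × 1.027182 = $8,217.46.
Effective rate on net proceeds: 8,217.46 / 7,935 − 1 = 0.035596 = 3.56%.

3.56%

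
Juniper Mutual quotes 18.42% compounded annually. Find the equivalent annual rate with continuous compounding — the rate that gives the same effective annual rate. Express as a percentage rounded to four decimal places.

16.9067%

Compounded annually, EAR = nominal = 0.184200.
Equivalent continuous rate: r = ln(1 + 0.184200) = 0.169067 = 16.9067%.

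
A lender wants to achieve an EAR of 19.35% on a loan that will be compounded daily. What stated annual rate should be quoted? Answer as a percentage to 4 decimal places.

(1 + r/365)^365 − 1 = 0.1935, so 1 + r/365 = 1.1935^(1/365).
r/365 = 0.000485, so r = 0.176933 = 17.6933%.

17.6933%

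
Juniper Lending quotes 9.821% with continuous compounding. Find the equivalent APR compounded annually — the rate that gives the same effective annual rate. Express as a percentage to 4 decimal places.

10.3194%

EAR under continuous compounding: e^0.09821 − 1 = 0.103194.
Compounded annually, the equivalent nominal rate is the EAR itself: 10.3194%.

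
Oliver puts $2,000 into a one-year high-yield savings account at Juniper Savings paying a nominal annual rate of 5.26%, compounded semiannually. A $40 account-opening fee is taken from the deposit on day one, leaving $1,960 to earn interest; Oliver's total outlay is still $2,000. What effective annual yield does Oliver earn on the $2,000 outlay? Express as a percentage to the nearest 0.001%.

Value after one year: 1,960 × (1 + 0.0526/2)^2 = 1,960 × 1.053292 = $2,064.45.
Effective yield on the $2,000 outlay: 2,064.45 / 2,000 − 1 = 0.032226 = 3.223%.

3.223%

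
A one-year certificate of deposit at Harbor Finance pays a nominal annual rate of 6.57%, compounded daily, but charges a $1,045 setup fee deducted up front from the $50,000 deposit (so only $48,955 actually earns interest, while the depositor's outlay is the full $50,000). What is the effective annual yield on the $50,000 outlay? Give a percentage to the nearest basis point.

Value after one year: 48,955 × (1 + 0.0657/365)^365 = 48,955 × 1.067900 = $52,279.04.
Effective yield on the $50,000 outlay: 52,279.04 / 50,000 − 1 = 0.045581 = 4.56%.

4.56%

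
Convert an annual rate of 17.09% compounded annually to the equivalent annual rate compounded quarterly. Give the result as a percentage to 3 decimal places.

16.093%

Compounded annually, EAR = nominal = 0.170900.
Solve (1 + r/4)^4 = 1.170900: r/4 = 1.170900^(1/4) − 1 = 0.040231, so r = 0.160926 = 16.093%.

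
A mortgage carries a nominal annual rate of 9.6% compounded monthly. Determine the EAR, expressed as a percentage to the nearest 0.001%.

10.034%

EAR = (1 + 0.096/12)^12 − 1.
= 1.100339 − 1 = 10.034%.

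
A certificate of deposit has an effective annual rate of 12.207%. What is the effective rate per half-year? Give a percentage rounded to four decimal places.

5.9278%

The per-half-year rate i satisfies (1 + i)^2 = 1 + 0.12207.
i = 1.12207^(1/2) − 1 = 0.0592781 = 5.9278%.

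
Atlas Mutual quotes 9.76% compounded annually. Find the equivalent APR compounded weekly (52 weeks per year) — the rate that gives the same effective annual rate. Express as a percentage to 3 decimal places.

9.321%

Compounded annually, EAR = nominal = 0.097600.
Solve (1 + r/52)^52 = 1.097600: r/52 = 1.097600^(1/52) − 1 = 0.001792, so r = 0.093209 = 9.321%.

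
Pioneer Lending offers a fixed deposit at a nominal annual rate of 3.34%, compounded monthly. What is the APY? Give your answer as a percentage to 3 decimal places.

3.392%

EAR = (1 + 0.0334/12)^12 − 1.
= (1 + 0.002783)^12 − 1 = 1.033916 − 1 = 3.392%.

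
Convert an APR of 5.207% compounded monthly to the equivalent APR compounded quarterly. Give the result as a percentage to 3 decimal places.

5.230%

EAR = (1 + 0.05207/12)^12 − 1 = 0.053331.
Solve (1 + r/4)^4 = 1.053331: r/4 = 1.053331^(1/4) − 1 = 0.013074, so r = 0.052296 = 5.230%.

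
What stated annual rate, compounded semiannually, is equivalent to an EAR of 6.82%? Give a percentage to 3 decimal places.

6.708%

(1 + r/2)^2 − 1 = 0.0682, so 1 + r/2 = 1.0682^(1/2).
r/2 = 0.033538, so r = 0.067075 = 6.708%.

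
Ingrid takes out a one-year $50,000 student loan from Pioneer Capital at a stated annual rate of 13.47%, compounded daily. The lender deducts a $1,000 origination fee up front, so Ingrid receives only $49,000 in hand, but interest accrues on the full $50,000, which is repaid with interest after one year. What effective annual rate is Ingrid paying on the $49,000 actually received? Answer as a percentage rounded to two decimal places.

Amount owed after one year: 50,000 × (1 + 0.1347/365)^365 = 50,000 × 1.144165 = $57,208.25.
Effective rate on net proceeds: 57,208.25 / 49,000 − 1 = 0.167515 = 16.75%.

16.75%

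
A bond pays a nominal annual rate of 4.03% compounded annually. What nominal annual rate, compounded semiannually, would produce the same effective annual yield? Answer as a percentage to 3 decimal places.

3.990%

Compounded annually, EAR = nominal = 0.040300.
Solve (1 + r/2)^2 = 1.040300: r/2 = 1.040300^(1/2) − 1 = 0.019951, so r = 0.039902 = 3.990%.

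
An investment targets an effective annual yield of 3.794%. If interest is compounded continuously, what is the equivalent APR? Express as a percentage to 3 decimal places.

3.724%

Continuous: nominal r satisfies e^r − 1 = 0.03794.
r = ln(1 + 0.03794) = ln(1.03794) = 0.037238 = 3.724%.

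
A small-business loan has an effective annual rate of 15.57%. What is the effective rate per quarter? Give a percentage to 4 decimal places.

3.6839%

The per-quarter rate i satisfies (1 + i)^4 = 1 + 0.1557.
i = 1.1557^(1/4) − 1 = 0.0368389 = 3.6839%.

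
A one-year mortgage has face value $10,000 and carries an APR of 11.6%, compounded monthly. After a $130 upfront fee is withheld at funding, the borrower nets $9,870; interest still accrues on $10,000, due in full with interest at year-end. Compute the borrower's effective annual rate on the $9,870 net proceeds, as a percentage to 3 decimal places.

Amount owed after one year: 10,000 × (1 + 0.116/12)^12 = 10,000 × 1.122370 = $11,223.70.
Effective rate on net proceeds: 11,223.70 / 9,870 − 1 = 0.137153 = 13.715%.

13.715%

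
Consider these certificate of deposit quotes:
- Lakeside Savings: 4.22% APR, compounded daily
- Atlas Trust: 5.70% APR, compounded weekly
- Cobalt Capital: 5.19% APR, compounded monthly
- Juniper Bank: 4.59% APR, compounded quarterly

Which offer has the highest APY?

Lakeside Savings: (1 + 0.0422/365)^365 − 1 = 4.310%
Atlas Trust: (1 + 0.0570/52)^52 − 1 = 5.862%
Cobalt Capital: (1 + 0.0519/12)^12 − 1 = 5.315%
Juniper Bank: (1 + 0.0459/4)^4 − 1 = 4.670%
The highest effective annual rate is Atlas Trust at 5.862%.

Atlas Trust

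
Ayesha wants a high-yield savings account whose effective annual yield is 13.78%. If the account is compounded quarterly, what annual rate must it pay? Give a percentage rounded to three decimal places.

13.120%

(1 + r/4)^4 − 1 = 0.1378, so 1 + r/4 = 1.1378^(1/4).
r/4 = 0.032801, so r = 0.131202 = 13.120%.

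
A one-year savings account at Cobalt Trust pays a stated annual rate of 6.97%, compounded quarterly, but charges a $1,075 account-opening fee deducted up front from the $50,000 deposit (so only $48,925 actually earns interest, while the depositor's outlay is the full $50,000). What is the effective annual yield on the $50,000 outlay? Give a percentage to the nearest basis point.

Value after one year: 48,925 × (1 + 0.0697/4)^4 = 48,925 × 1.071543 = $52,425.24.
Effective yield on the $50,000 outlay: 52,425.24 / 50,000 − 1 = 0.048505 = 4.85%.

4.85%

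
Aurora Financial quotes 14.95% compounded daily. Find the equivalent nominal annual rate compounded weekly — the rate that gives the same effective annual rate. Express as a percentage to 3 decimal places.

EAR = (1 + 0.1495/365)^365 − 1 = 0.161218.
Solve (1 + r/52)^52 = 1.161218: r/52 = 1.161218^(1/52) − 1 = 0.002879, so r = 0.149684 = 14.968%.

14.968%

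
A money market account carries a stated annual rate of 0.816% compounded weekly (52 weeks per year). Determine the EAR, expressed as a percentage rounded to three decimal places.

0.819%

EAR = (1 + 0.00816/52)^52 − 1.
= (1 + 0.000157)^52 − 1 = 1.008193 − 1 = 0.819%.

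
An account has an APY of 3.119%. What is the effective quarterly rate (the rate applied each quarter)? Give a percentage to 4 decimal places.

0.7708%

The per-quarter rate i satisfies (1 + i)^4 = 1 + 0.03119.
i = 1.03119^(1/4) − 1 = 0.0077079 = 0.7708%.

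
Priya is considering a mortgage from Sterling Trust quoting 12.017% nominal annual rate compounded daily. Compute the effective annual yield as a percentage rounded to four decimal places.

EAR = (1 + 0.12017/365)^365 − 1.
= (1 + 0.000329)^365 − 1 = 1.127666 − 1 = 12.7666%.

12.7666%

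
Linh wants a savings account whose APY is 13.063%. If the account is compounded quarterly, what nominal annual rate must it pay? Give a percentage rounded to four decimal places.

12.4679%

(1 + r/4)^4 − 1 = 0.13063, so 1 + r/4 = 1.13063^(1/4).
r/4 = 0.031170, so r = 0.124679 = 12.4679%.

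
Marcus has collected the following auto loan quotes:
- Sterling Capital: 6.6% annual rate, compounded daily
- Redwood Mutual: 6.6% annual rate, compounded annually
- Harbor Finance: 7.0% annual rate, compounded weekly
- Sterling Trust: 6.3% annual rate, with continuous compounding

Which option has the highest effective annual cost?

Harbor Finance

Sterling Capital: (1 + 0.066/365)^365 − 1 = 6.822%
Redwood Mutual: compounded annually, EAR = 6.600%
Harbor Finance: (1 + 0.070/52)^52 − 1 = 7.246%
Sterling Trust: e^0.063 − 1 = 6.503%
The highest effective annual rate is Harbor Finance at 7.246%.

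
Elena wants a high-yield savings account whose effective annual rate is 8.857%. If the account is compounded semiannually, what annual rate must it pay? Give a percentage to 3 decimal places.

(1 + r/2)^2 − 1 = 0.08857, so 1 + r/2 = 1.08857^(1/2).
r/2 = 0.043346, so r = 0.086691 = 8.669%.

8.669%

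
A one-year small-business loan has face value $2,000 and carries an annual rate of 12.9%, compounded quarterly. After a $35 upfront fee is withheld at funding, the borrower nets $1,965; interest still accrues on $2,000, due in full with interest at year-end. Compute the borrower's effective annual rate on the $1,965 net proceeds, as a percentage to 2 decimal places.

15.56%

Amount owed after one year: 2,000 × (1 + 0.129/4)^4 = 2,000 × 1.135376 = $2,270.75.
Effective rate on net proceeds: 2,270.75 / 1,965 − 1 = 0.155599 = 15.56%.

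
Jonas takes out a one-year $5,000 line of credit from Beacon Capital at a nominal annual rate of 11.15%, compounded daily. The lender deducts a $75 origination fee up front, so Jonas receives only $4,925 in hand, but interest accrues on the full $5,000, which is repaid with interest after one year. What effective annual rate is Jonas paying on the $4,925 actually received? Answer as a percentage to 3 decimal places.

Amount owed after one year: 5,000 × (1 + 0.1115/365)^365 = 5,000 × 1.117935 = $5,589.67.
Effective rate on net proceeds: 5,589.67 / 4,925 − 1 = 0.134959 = 13.496%.

13.496%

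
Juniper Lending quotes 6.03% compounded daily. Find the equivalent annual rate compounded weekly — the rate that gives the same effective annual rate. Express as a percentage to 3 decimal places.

6.033%

EAR = (1 + 0.0603/365)^365 − 1 = 0.062150.
Solve (1 + r/52)^52 = 1.062150: r/52 = 1.062150^(1/52) − 1 = 0.001160, so r = 0.060330 = 6.033%.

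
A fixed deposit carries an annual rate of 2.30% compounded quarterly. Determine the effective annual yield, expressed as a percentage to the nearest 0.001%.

EAR = (1 + 0.0230/4)^4 − 1.
= 1.023199 − 1 = 2.320%.

2.320%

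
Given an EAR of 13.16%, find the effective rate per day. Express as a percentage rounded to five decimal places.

0.03388%

The per-day rate i satisfies (1 + i)^365 = 1 + 0.1316.
i = 1.1316^(1/365) − 1 = 0.0003388 = 0.03388%.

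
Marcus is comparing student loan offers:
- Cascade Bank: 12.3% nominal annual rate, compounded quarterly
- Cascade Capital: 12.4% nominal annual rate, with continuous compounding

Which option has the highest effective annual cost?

Cascade Capital

Cascade Bank: (1 + 0.123/4)^4 − 1 = 12.879%
Cascade Capital: e^0.124 − 1 = 13.202%
The highest effective annual rate is Cascade Capital at 13.202%.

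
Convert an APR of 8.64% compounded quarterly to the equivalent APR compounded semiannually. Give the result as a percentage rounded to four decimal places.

8.7333%

EAR = (1 + 0.0864/4)^4 − 1 = 0.089240.
Solve (1 + r/2)^2 = 1.089240: r/2 = 1.089240^(1/2) − 1 = 0.043667, so r = 0.087333 = 8.7333%.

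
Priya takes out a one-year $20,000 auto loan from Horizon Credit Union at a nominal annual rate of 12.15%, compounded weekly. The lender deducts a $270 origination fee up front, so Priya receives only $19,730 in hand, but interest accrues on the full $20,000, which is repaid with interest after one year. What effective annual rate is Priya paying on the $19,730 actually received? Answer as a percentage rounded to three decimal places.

Amount owed after one year: 20,000 × (1 + 0.1215/52)^52 = 20,000 × 1.129029 = $22,580.59.
Effective rate on net proceeds: 22,580.59 / 19,730 − 1 = 0.144480 = 14.448%.

14.448%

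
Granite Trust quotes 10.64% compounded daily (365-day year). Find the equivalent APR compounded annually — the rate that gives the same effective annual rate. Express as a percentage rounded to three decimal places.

EAR = (1 + 0.1064/365)^365 − 1 = 0.112249.
Compounded annually, the equivalent nominal rate is the EAR itself: 11.225%.

11.225%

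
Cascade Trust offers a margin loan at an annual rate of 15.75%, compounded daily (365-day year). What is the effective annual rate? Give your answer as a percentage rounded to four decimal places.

17.0541%

EAR = (1 + 0.1575/365)^365 − 1.
= (1 + 0.000432)^365 − 1 = 1.170541 − 1 = 17.0541%.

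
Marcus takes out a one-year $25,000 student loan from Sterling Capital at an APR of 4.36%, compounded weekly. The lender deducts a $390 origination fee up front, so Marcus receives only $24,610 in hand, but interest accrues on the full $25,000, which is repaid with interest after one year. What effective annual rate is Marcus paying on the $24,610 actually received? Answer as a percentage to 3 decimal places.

6.110%

Amount owed after one year: 25,000 × (1 + 0.0436/52)^52 = 25,000 × 1.044545 = $26,113.63.
Effective rate on net proceeds: 26,113.63 / 24,610 − 1 = 0.061098 = 6.110%.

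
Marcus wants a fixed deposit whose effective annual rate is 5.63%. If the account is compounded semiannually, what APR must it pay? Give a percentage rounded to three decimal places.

(1 + r/2)^2 − 1 = 0.0563, so 1 + r/2 = 1.0563^(1/2).
r/2 = 0.027765, so r = 0.055529 = 5.553%.

5.553%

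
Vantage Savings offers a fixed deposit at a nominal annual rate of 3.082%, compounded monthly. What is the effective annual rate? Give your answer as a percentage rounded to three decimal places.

3.126%

EAR = (1 + 0.03082/12)^12 − 1.
= 1.031259 − 1 = 3.126%.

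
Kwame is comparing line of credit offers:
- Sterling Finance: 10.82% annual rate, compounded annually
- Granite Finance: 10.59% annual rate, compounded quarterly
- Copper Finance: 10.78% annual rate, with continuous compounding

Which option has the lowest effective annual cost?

Sterling Finance

Sterling Finance: compounded annually, EAR = 10.820%
Granite Finance: (1 + 0.1059/4)^4 − 1 = 11.018%
Copper Finance: e^0.1078 − 1 = 11.382%
The lowest effective annual rate is Sterling Finance at 10.820%.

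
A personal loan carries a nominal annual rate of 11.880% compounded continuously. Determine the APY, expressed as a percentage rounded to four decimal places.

With continuous compounding, EAR = e^0.11880 − 1.
e^0.11880 = 1.126145, so EAR = 0.126145 = 12.6145%.

12.6145%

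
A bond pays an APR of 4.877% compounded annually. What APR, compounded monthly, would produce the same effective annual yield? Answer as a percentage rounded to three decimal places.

4.771%

Compounded annually, EAR = nominal = 0.048770.
Solve (1 + r/12)^12 = 1.048770: r/12 = 1.048770^(1/12) − 1 = 0.003976, so r = 0.047713 = 4.771%.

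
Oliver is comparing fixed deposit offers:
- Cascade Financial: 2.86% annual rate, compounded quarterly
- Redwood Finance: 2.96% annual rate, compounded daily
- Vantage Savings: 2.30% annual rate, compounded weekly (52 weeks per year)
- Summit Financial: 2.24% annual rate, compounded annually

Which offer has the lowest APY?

Summit Financial

Cascade Financial: (1 + 0.0286/4)^4 − 1 = 2.891%
Redwood Finance: (1 + 0.0296/365)^365 − 1 = 3.004%
Vantage Savings: (1 + 0.0230/52)^52 − 1 = 2.326%
Summit Financial: compounded annually, EAR = 2.240%
The lowest effective annual rate is Summit Financial at 2.240%.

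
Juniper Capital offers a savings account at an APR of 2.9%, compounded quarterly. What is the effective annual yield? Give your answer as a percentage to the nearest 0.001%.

2.932%

EAR = (1 + 0.029/4)^4 − 1.
= 1.029317 − 1 = 2.932%.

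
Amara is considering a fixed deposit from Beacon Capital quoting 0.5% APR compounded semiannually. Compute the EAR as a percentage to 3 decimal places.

EAR = (1 + 0.005/2)^2 − 1.
= 1.005006 − 1 = 0.501%.

0.501%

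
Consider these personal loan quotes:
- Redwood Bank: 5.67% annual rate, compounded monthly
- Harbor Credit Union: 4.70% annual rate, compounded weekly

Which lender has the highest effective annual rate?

Redwood Bank

Redwood Bank: (1 + 0.0567/12)^12 − 1 = 5.820%
Harbor Credit Union: (1 + 0.0470/52)^52 − 1 = 4.810%
The highest effective annual rate is Redwood Bank at 5.820%.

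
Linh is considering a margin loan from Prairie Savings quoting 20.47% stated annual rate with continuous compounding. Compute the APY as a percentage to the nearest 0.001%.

22.716%

With continuous compounding, EAR = e^0.2047 − 1.
e^0.2047 = 1.227157, so EAR = 0.227157 = 22.716%.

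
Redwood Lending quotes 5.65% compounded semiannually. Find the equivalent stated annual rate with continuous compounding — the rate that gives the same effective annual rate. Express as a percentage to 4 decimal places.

EAR = (1 + 0.0565/2)^2 − 1 = 0.057298.
Equivalent continuous rate: r = ln(1 + 0.057298) = 0.055717 = 5.5717%.

5.5717%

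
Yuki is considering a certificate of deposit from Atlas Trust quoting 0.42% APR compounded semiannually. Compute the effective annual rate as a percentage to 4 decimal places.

0.4204%

EAR = (1 + 0.0042/2)^2 − 1.
= 1.004204 − 1 = 0.4204%.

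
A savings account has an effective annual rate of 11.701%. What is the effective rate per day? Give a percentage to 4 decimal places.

0.0303%

The per-day rate i satisfies (1 + i)^365 = 1 + 0.11701.
i = 1.11701^(1/365) − 1 = 0.0003032 = 0.0303%.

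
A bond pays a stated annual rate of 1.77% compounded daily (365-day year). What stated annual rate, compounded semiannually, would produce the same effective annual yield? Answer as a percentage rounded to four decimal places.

1.7778%

EAR = (1 + 0.0177/365)^365 − 1 = 0.017857.
Solve (1 + r/2)^2 = 1.017857: r/2 = 1.017857^(1/2) − 1 = 0.008889, so r = 0.017778 = 1.7778%.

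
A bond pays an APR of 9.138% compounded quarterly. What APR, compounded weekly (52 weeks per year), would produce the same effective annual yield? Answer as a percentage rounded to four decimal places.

9.0430%

EAR = (1 + 0.09138/4)^4 − 1 = 0.094559.
Solve (1 + r/52)^52 = 1.094559: r/52 = 1.094559^(1/52) − 1 = 0.001739, so r = 0.090430 = 9.0430%.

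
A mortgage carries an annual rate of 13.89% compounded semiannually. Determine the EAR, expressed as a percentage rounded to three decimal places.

14.372%

EAR = (1 + 0.1389/2)^2 − 1.
= 1.143723 − 1 = 14.372%.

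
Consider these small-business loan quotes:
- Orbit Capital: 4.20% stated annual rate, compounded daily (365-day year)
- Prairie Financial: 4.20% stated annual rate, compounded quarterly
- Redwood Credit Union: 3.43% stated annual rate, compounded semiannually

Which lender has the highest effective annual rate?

Orbit Capital

Orbit Capital: (1 + 0.0420/365)^365 − 1 = 4.289%
Prairie Financial: (1 + 0.0420/4)^4 − 1 = 4.267%
Redwood Credit Union: (1 + 0.0343/2)^2 − 1 = 3.459%
The highest effective annual rate is Orbit Capital at 4.289%.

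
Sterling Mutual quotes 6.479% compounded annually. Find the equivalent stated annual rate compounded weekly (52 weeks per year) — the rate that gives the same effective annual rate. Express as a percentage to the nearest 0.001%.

6.282%

Compounded annually, EAR = nominal = 0.064790.
Solve (1 + r/52)^52 = 1.064790: r/52 = 1.064790^(1/52) − 1 = 0.001208, so r = 0.062816 = 6.282%.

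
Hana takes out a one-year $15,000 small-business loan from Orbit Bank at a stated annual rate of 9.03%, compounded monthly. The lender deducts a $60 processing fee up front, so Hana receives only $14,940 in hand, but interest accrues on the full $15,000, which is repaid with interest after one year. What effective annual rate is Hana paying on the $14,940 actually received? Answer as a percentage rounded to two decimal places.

Amount owed after one year: 15,000 × (1 + 0.0903/12)^12 = 15,000 × 1.094133 = $16,411.99.
Effective rate on net proceeds: 16,411.99 / 14,940 − 1 = 0.098527 = 9.85%.

9.85%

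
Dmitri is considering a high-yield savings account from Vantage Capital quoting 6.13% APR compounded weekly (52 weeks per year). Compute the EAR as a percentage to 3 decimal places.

6.318%

EAR = (1 + 0.0613/52)^52 − 1.
= (1 + 0.001179)^52 − 1 = 1.063179 − 1 = 6.318%.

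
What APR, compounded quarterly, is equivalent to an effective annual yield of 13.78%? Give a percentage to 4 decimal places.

13.1202%

(1 + r/4)^4 − 1 = 0.1378, so 1 + r/4 = 1.1378^(1/4).
r/4 = 0.032801, so r = 0.131202 = 13.1202%.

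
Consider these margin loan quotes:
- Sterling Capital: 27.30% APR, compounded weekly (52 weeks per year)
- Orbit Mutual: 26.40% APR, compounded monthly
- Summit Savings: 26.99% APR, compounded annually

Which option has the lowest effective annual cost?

Sterling Capital: (1 + 0.2730/52)^52 − 1 = 31.296%
Orbit Mutual: (1 + 0.2640/12)^12 − 1 = 29.841%
Summit Savings: compounded annually, EAR = 26.990%
The lowest effective annual rate is Summit Savings at 26.990%.

Summit Savings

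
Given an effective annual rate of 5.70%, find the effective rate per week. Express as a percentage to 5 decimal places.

0.10666%

The per-week rate i satisfies (1 + i)^52 = 1 + 0.0570.
i = 1.0570^(1/52) − 1 = 0.0010666 = 0.10666%.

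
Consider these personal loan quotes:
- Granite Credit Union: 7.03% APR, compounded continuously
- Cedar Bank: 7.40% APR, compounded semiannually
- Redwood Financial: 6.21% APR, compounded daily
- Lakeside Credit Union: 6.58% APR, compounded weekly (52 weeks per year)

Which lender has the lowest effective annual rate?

Granite Credit Union: e^0.0703 − 1 = 7.283%
Cedar Bank: (1 + 0.0740/2)^2 − 1 = 7.537%
Redwood Financial: (1 + 0.0621/365)^365 − 1 = 6.406%
Lakeside Credit Union: (1 + 0.0658/52)^52 − 1 = 6.797%
The lowest effective annual rate is Redwood Financial at 6.406%.

Redwood Financial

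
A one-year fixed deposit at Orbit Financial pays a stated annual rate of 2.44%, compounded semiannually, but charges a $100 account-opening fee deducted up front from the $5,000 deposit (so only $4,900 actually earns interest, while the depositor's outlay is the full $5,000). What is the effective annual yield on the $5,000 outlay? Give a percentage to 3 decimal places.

Value after one year: 4,900 × (1 + 0.0244/2)^2 = 4,900 × 1.024549 = $5,020.29.
Effective yield on the $5,000 outlay: 5,020.29 / 5,000 − 1 = 0.004058 = 0.406%.

0.406%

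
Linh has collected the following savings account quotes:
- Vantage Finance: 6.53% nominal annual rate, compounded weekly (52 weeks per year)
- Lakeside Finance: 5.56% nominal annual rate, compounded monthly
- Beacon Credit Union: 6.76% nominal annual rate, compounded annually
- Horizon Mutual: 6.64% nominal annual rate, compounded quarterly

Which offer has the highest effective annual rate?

Vantage Finance: (1 + 0.0653/52)^52 − 1 = 6.744%
Lakeside Finance: (1 + 0.0556/12)^12 − 1 = 5.704%
Beacon Credit Union: compounded annually, EAR = 6.760%
Horizon Mutual: (1 + 0.0664/4)^4 − 1 = 6.807%
The highest effective annual rate is Horizon Mutual at 6.807%.

Horizon Mutual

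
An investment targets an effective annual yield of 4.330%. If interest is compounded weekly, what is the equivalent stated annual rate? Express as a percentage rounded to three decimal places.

4.241%

(1 + r/52)^52 − 1 = 0.04330, so 1 + r/52 = 1.04330^(1/52).
r/52 = 0.000816, so r = 0.042406 = 4.241%.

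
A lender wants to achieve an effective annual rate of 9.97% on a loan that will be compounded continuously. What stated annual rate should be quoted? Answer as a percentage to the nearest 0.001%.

9.504%

Continuous: nominal r satisfies e^r − 1 = 0.0997.
r = ln(1 + 0.0997) = ln(1.0997) = 0.095037 = 9.504%.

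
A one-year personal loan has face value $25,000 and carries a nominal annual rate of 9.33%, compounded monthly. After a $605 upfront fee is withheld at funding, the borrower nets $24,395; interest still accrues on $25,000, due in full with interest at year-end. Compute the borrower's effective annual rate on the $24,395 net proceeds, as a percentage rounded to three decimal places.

12.461%

Amount owed after one year: 25,000 × (1 + 0.0933/12)^12 = 25,000 × 1.097395 = $27,434.87.
Effective rate on net proceeds: 27,434.87 / 24,395 − 1 = 0.124611 = 12.461%.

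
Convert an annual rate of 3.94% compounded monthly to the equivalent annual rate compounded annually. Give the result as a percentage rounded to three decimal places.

EAR = (1 + 0.0394/12)^12 − 1 = 0.040119.
Compounded annually, the equivalent nominal rate is the EAR itself: 4.012%.

4.012%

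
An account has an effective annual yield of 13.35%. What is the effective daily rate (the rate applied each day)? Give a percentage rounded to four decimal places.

0.0343%

The per-day rate i satisfies (1 + i)^365 = 1 + 0.1335.
i = 1.1335^(1/365) − 1 = 0.0003434 = 0.0343%.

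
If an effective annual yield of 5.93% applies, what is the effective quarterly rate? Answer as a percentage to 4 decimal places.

The per-quarter rate i satisfies (1 + i)^4 = 1 + 0.0593.
i = 1.0593^(1/4) − 1 = 0.0145063 = 1.4506%.

1.4506%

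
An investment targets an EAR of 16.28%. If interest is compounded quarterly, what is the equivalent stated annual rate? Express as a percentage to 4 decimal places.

15.3711%

(1 + r/4)^4 − 1 = 0.1628, so 1 + r/4 = 1.1628^(1/4).
r/4 = 0.038428, so r = 0.153711 = 15.3711%.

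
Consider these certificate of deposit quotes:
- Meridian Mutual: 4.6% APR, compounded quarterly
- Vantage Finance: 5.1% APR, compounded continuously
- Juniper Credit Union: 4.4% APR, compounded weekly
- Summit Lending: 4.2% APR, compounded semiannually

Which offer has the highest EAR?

Meridian Mutual: (1 + 0.046/4)^4 − 1 = 4.680%
Vantage Finance: e^0.051 − 1 = 5.232%
Juniper Credit Union: (1 + 0.044/52)^52 − 1 = 4.496%
Summit Lending: (1 + 0.042/2)^2 − 1 = 4.244%
The highest effective annual rate is Vantage Finance at 5.232%.

Vantage Finance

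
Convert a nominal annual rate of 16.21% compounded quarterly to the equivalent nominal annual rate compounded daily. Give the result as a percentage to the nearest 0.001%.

15.894%

EAR = (1 + 0.1621/4)^4 − 1 = 0.172223.
Solve (1 + r/365)^365 = 1.172223: r/365 = 1.172223^(1/365) − 1 = 0.000435, so r = 0.158936 = 15.894%.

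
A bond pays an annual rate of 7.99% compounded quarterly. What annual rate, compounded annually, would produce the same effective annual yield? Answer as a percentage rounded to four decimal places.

EAR = (1 + 0.0799/4)^4 − 1 = 0.082326.
Compounded annually, the equivalent nominal rate is the EAR itself: 8.2326%.

8.2326%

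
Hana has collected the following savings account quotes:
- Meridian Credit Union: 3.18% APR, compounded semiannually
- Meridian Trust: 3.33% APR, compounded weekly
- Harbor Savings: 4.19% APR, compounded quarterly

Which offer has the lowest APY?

Meridian Credit Union

Meridian Credit Union: (1 + 0.0318/2)^2 − 1 = 3.205%
Meridian Trust: (1 + 0.0333/52)^52 − 1 = 3.385%
Harbor Savings: (1 + 0.0419/4)^4 − 1 = 4.256%
The lowest effective annual rate is Meridian Credit Union at 3.205%.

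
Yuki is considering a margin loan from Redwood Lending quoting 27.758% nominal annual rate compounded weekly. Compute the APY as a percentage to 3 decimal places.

31.896%

EAR = (1 + 0.27758/52)^52 − 1.
= 1.318958 − 1 = 31.896%.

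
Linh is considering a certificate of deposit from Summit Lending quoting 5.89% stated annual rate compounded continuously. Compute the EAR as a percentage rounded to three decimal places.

6.067%

With continuous compounding, EAR = e^0.0589 − 1.
e^0.0589 = 1.060669, so EAR = 0.060669 = 6.067%.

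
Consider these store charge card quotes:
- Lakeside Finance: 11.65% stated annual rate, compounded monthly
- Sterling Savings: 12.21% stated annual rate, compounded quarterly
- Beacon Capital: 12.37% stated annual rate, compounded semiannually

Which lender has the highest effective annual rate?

Sterling Savings

Lakeside Finance: (1 + 0.1165/12)^12 − 1 = 12.293%
Sterling Savings: (1 + 0.1221/4)^4 − 1 = 12.781%
Beacon Capital: (1 + 0.1237/2)^2 − 1 = 12.753%
The highest effective annual rate is Sterling Savings at 12.781%.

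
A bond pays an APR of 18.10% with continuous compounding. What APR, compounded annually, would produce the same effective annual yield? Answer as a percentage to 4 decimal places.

19.8415%

EAR under continuous compounding: e^0.1810 − 1 = 0.198415.
Compounded annually, the equivalent nominal rate is the EAR itself: 19.8415%.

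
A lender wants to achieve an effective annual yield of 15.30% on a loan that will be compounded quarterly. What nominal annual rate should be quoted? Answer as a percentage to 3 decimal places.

(1 + r/4)^4 − 1 = 0.1530, so 1 + r/4 = 1.1530^(1/4).
r/4 = 0.036233, so r = 0.144931 = 14.493%.

14.493%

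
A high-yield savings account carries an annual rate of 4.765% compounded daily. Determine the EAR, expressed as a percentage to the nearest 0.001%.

EAR = (1 + 0.04765/365)^365 − 1.
= 1.048800 − 1 = 4.880%.

4.880%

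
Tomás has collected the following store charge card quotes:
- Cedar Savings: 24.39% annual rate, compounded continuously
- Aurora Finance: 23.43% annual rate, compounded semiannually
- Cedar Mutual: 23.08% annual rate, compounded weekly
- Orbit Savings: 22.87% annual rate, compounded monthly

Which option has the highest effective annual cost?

Cedar Savings

Cedar Savings: e^0.2439 − 1 = 27.622%
Aurora Finance: (1 + 0.2343/2)^2 − 1 = 24.802%
Cedar Mutual: (1 + 0.2308/52)^52 − 1 = 25.896%
Orbit Savings: (1 + 0.2287/12)^12 − 1 = 25.426%
The highest effective annual rate is Cedar Savings at 27.622%.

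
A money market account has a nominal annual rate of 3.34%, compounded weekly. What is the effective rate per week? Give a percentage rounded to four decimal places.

With a nominal annual rate compounded weekly, the periodic rate is the nominal rate divided by 52.
i = 0.0334 / 52 = 0.0006423 = 0.0642%.

0.0642%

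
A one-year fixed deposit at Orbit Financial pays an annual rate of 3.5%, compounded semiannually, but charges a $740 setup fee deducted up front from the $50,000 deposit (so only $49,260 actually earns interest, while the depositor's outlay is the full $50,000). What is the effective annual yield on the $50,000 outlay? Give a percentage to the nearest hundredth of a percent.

2.00%

Value after one year: 49,260 × (1 + 0.035/2)^2 = 49,260 × 1.035306 = $50,999.19.
Effective yield on the $50,000 outlay: 50,999.19 / 50,000 − 1 = 0.019984 = 2.00%.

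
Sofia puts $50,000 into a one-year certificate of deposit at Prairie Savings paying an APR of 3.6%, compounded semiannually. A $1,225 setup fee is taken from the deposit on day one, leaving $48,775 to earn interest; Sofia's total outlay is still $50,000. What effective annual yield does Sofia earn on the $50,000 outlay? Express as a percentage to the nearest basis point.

Value after one year: 48,775 × (1 + 0.036/2)^2 = 48,775 × 1.036324 = $50,546.70.
Effective yield on the $50,000 outlay: 50,546.70 / 50,000 − 1 = 0.010934 = 1.09%.

1.09%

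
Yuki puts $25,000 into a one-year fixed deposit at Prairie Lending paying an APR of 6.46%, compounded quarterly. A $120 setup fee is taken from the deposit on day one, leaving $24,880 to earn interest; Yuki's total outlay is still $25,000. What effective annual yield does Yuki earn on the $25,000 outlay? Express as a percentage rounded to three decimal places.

Value after one year: 24,880 × (1 + 0.0646/4)^4 = 24,880 × 1.066182 = $26,526.60.
Effective yield on the $25,000 outlay: 26,526.60 / 25,000 − 1 = 0.061064 = 6.106%.

6.106%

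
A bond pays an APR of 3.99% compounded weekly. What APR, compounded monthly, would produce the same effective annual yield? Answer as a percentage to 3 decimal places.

3.995%

EAR = (1 + 0.0399/52)^52 − 1 = 0.040691.
Solve (1 + r/12)^12 = 1.040691: r/12 = 1.040691^(1/12) − 1 = 0.003329, so r = 0.039951 = 3.995%.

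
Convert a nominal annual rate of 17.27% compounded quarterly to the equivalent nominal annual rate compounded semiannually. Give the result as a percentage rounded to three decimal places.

17.643%

EAR = (1 + 0.1727/4)^4 − 1 = 0.184210.
Solve (1 + r/2)^2 = 1.184210: r/2 = 1.184210^(1/2) − 1 = 0.088214, so r = 0.176428 = 17.643%.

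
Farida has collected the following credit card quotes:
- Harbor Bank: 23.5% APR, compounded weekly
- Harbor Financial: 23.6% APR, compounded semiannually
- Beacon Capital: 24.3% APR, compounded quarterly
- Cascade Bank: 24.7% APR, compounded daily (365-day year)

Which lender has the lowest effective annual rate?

Harbor Bank: (1 + 0.235/52)^52 − 1 = 26.424%
Harbor Financial: (1 + 0.236/2)^2 − 1 = 24.992%
Beacon Capital: (1 + 0.243/4)^4 − 1 = 26.605%
Cascade Bank: (1 + 0.247/365)^365 − 1 = 28.007%
The lowest effective annual rate is Harbor Financial at 24.992%.

Harbor Financial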